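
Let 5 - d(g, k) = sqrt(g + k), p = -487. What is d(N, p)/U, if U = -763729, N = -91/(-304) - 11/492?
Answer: -5/763729 + I*sqrt(42532341339)/7139338692 ≈ -6.5468e-6 + 2.8887e-5*I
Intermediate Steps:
N = 10357/37392 (N = -91*(-1/304) - 11*1/492 = 91/304 - 11/492 = 10357/37392 ≈ 0.27698)
d(g, k) = 5 - sqrt(g + k)
d(N, p)/U = (5 - sqrt(10357/37392 - 487))/(-763729) = (5 - sqrt(-18199547/37392))*(-1/763729) = (5 - I*sqrt(42532341339)/9348)*(-1/763729) = -5/763729 + I*sqrt(42532341339)/7139338692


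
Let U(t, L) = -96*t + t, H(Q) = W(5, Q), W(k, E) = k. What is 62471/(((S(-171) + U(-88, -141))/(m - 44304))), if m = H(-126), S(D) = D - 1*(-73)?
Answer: -2767402829/8262 ≈ -3.3496e+5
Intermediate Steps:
H(Q) = 5
S(D) = 73 + D (S(D) = D + 73 = 73 + D)
U(t, L) = -95*t
m = 5
62471/(((S(-171) + U(-88, -141))/(m - 44304))) = 62471/((((73 - 171) - 95*(-88))/(5 - 44304))) = 62471/(((-98 + 8360)/(-44299))) = 62471/((8262*(-1/44299))) = 62471/(-8262/44299) = 62471*(-44299/8262) = -2767402829/8262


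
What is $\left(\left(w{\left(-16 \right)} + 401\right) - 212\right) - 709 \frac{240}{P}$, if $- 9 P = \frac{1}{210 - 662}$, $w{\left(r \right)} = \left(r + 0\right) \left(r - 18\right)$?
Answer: $-692210147$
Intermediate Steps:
$w{\left(r \right)} = r \left(-18 + r\right)$
$P = \frac{1}{4068}$ ($P = - \frac{1}{9 \left(210 - 662\right)} = - \frac{1}{9 \left(-452\right)} = \left(- \frac{1}{9}\right) \left(- \frac{1}{452}\right) = \frac{1}{4068} \approx 0.00024582$)
$\left(\left(w{\left(-16 \right)} + 401\right) - 212\right) - 709 \frac{240}{P} = \left(\left(- 16 \left(-18 - 16\right) + 401\right) - 212\right) - 709 \cdot 240 \frac{1}{\frac{1}{4068}} = \left(\left(\left(-16\right) \left(-34\right) + 401\right) - 212\right) - 709 \cdot 240 \cdot 4068 = \left(\left(544 + 401\right) - 212\right) - 692210880 = \left(945 - 212\right) - 692210880 = 733 - 692210880 = -692210147$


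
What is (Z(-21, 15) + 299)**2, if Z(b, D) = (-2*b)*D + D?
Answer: 891136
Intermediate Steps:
Z(b, D) = D - 2*D*b (Z(b, D) = -2*D*b + D = D - 2*D*b)
(Z(-21, 15) + 299)**2 = (15*(1 - 2*(-21)) + 299)**2 = (15*(1 + 42) + 299)**2 = (15*43 + 299)**2 = (645 + 299)**2 = 944**2 = 891136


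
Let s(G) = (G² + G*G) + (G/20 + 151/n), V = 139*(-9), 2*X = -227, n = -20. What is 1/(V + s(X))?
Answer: 40/980011 ≈ 4.0816e-5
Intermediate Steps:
X = -227/2 (X = (½)*(-227) = -227/2 ≈ -113.50)
V = -1251
s(G) = -151/20 + 2*G² + G/20 (s(G) = (G² + G*G) + (G/20 + 151/(-20)) = (G² + G²) + (G*(1/20) + 151*(-1/20)) = 2*G² + (G/20 - 151/20) = 2*G² + (-151/20 + G/20) = -151/20 + 2*G² + G/20)
1/(V + s(X)) = 1/(-1251 + (-151/20 + 2*(-227/2)² + (1/20)*(-227/2))) = 1/(-1251 + (-151/20 + 2*(51529/4) - 227/40)) = 1/(-1251 + (-151/20 + 51529/2 - 227/40)) = 1/(-1251 + 1030051/40) = 1/(980011/40) = 40/980011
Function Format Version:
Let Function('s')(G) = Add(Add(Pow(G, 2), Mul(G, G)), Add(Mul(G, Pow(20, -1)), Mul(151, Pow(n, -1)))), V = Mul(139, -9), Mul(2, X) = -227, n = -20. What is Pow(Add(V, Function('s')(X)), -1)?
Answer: Rational(40, 980011) ≈ 4.0816e-5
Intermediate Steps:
X = Rational(-227, 2) (X = Mul(Rational(1, 2), -227) = Rational(-227, 2) ≈ -113.50)
V = -1251
Function('s')(G) = Add(Rational(-151, 20), Mul(2, Pow(G, 2)), Mul(Rational(1, 20), G)) (Function('s')(G) = Add(Add(Pow(G, 2), Mul(G, G)), Add(Mul(G, Pow(20, -1)), Mul(151, Pow(-20, -1)))) = Add(Add(Pow(G, 2), Pow(G, 2)), Add(Mul(G, Rational(1, 20)), Mul(151, Rational(-1, 20)))) = Add(Mul(2, Pow(G, 2)), Add(Mul(Rational(1, 20), G), Rational(-151, 20))) = Add(Mul(2, Pow(G, 2)), Add(Rational(-151, 20), Mul(Rational(1, 20), G))) = Add(Rational(-151, 20), Mul(2, Pow(G, 2)), Mul(Rational(1, 20), G)))
Pow(Add(V, Function('s')(X)), -1) = Pow(Add(-1251, Add(Rational(-151, 20), Mul(2, Pow(Rational(-227, 2), 2)), Mul(Rational(1, 20), Rational(-227, 2)))), -1) = Pow(Add(-1251, Add(Rational(-151, 20), Mul(2, Rational(51529, 4)), Rational(-227, 40))), -1) = Pow(Add(-1251, Add(Rational(-151, 20), Rational(51529, 2), Rational(-227, 40))), -1) = Pow(Add(-1251, Rational(1030051, 40)), -1) = Pow(Rational(980011, 40), -1) = Rational(40, 980011)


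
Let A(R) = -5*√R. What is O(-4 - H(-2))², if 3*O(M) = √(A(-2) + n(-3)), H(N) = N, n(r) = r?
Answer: -⅓ - 5*I*√2/9 ≈ -0.33333 - 0.78567*I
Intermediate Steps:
O(M) = √(-3 - 5*I*√2)/3 (O(M) = √(-5*I*√2 - 3)/3 = √(-3 - 5*I*√2)/3)
O(-4 - H(-2))² = (√(-3 - 5*I*√2)/3)² = -⅓ - 5*I*√2/9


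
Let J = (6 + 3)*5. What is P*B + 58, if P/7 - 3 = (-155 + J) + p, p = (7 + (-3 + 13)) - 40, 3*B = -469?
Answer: 426964/3 ≈ 1.4232e+5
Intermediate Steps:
B = -469/3 (B = (⅓)*(-469) = -469/3 ≈ -156.33)
J = 45 (J = 9*5 = 45)
p = -23 (p = (7 + 10) - 40 = 17 - 40 = -23)
P = -910 (P = 21 + 7*((-155 + 45) - 23) = 21 + 7*(-110 - 23) = 21 + 7*(-133) = 21 - 931 = -910)
P*B + 58 = -910*(-469/3) + 58 = 426790/3 + 58 = 426964/3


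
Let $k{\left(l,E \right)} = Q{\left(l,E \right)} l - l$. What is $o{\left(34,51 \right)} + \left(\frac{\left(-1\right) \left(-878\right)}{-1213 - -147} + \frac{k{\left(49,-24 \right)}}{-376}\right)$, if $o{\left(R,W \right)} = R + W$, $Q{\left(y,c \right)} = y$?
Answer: $\frac{1952000}{25051} \approx 77.921$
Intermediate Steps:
$k{\left(l,E \right)} = l^{2} - l$ ($k{\left(l,E \right)} = l l - l = l^{2} - l$)
$o{\left(34,51 \right)} + \left(\frac{\left(-1\right) \left(-878\right)}{-1213 - -147} + \frac{k{\left(49,-24 \right)}}{-376}\right) = \left(34 + 51\right) + \left(\frac{\left(-1\right) \left(-878\right)}{-1213 - -147} + \frac{49 \left(-1 + 49\right)}{-376}\right) = 85 + \left(\frac{878}{-1213 + 147} + 49 \cdot 48 \left(- \frac{1}{376}\right)\right) = 85 + \left(\frac{878}{-1066} + 2352 \left(- \frac{1}{376}\right)\right) = 85 + \left(878 \left(- \frac{1}{1066}\right) - \frac{294}{47}\right) = 85 - \frac{177335}{25051} = \frac{1952000}{25051}$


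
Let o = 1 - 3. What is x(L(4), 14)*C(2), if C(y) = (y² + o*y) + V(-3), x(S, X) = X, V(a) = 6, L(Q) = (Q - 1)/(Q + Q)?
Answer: 84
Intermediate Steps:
L(Q) = (-1 + Q)/(2*Q) (L(Q) = (-1 + Q)/((2*Q)) = (-1 + Q)*(1/(2*Q)) = (-1 + Q)/(2*Q))
o = -2
C(y) = 6 + y² - 2*y (C(y) = (y² - 2*y) + 6 = 6 + y² - 2*y)
x(L(4), 14)*C(2) = 14*(6 + 2² - 2*2) = 14*(6 + 4 - 4) = 14*6 = 84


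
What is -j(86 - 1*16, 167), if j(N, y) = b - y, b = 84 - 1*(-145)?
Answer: -62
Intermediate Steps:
b = 229 (b = 84 + 145 = 229)
j(N, y) = 229 - y
-j(86 - 1*16, 167) = -(229 - 1*167) = -(229 - 167) = -1*62 = -62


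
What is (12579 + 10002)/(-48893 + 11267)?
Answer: -7527/12542 ≈ -0.60014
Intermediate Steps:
(12579 + 10002)/(-48893 + 11267) = 22581/(-37626) = 22581*(-1/37626) = -7527/12542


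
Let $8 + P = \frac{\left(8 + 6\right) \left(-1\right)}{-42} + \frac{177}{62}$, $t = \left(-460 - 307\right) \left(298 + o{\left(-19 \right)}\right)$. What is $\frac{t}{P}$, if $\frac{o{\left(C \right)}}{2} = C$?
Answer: $\frac{7418424}{179} \approx 41444.0$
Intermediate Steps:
$o{\left(C \right)} = 2 C$
$t = -199420$ ($t = \left(-460 - 307\right) \left(298 + 2 \left(-19\right)\right) = - 767 \left(298 - 38\right) = \left(-767\right) 260 = -199420$)
$P = - \frac{895}{186}$ ($P = -8 + \left(\frac{\left(8 + 6\right) \left(-1\right)}{-42} + \frac{177}{62}\right) = -8 + \left(14 \left(-1\right) \left(- \frac{1}{42}\right) + 177 \cdot \frac{1}{62}\right) = -8 + \left(\left(-14\right) \left(- \frac{1}{42}\right) + \frac{177}{62}\right) = -8 + \left(\frac{1}{3} + \frac{177}{62}\right) = -8 + \frac{593}{186} = - \frac{895}{186} \approx -4.8118$)
$\frac{t}{P} = - \frac{199420}{- \frac{895}{186}} = \left(-199420\right) \left(- \frac{186}{895}\right) = \frac{7418424}{179}$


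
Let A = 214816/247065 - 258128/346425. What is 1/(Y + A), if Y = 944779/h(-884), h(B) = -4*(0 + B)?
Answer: 221717542800/59267977834447 ≈ 0.0037409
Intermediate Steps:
h(B) = -4*B
A = 101364176/815138025 (A = 214816*(1/247065) - 258128*1/346425 = 30688/35295 - 258128/346425 = 101364176/815138025 ≈ 0.12435)
Y = 944779/3536 (Y = 944779/((-4*(-884))) = 944779/3536 ≈ 267.19)
1/(Y + A) = 1/(944779/3536 + 101364176/815138025) = 1/(59267977834447/221717542800) = 221717542800/59267977834447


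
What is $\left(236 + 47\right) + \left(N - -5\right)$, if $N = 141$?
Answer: $429$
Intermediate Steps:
$\left(236 + 47\right) + \left(N - -5\right) = \left(236 + 47\right) + \left(141 - -5\right) = 283 + \left(141 + 5\right) = 283 + 146 = 429$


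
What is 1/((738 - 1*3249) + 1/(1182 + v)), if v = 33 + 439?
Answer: -1654/4153193 ≈ -0.00039825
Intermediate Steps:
v = 472
1/((738 - 1*3249) + 1/(1182 + v)) = 1/((738 - 1*3249) + 1/(1182 + 472)) = 1/((738 - 3249) + 1/1654) = 1/(-2511 + 1/1654) = 1/(-4153193/1654) = -1654/4153193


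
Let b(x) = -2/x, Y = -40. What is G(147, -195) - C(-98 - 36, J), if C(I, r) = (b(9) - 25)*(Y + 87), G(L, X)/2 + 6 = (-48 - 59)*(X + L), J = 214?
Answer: 103009/9 ≈ 11445.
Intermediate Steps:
G(L, X) = -12 - 214*L - 214*X (G(L, X) = -12 + 2*((-48 - 59)*(X + L)) = -12 + 2*(-107*(L + X)) = -12 + 2*(-107*L - 107*X) = -12 + (-214*L - 214*X) = -12 - 214*L - 214*X)
C(I, r) = -10669/9 (C(I, r) = (-2/9 - 25)*(-40 + 87) = (-2*1/9 - 25)*47 = (-2/9 - 25)*47 = -227/9*47 = -10669/9)
G(147, -195) - C(-98 - 36, J) = (-12 - 214*147 - 214*(-195)) - 1*(-10669/9) = (-12 - 31458 + 41730) + 10669/9 = 10260 + 10669/9 = 103009/9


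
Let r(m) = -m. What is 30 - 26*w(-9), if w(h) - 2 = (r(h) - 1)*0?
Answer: -22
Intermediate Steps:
w(h) = 2 (w(h) = 2 + (-h - 1)*0 = 2 + (-1 - h)*0 = 2 + 0 = 2)
30 - 26*w(-9) = 30 - 26*2 = 30 - 52 = -22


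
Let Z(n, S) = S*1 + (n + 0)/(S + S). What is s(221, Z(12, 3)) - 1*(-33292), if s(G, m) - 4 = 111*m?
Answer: 33851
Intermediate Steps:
Z(n, S) = S + n/(2*S) (Z(n, S) = S + n/((2*S)) = S + n*(1/(2*S)) = S + n/(2*S))
s(G, m) = 4 + 111*m
s(221, Z(12, 3)) - 1*(-33292) = (4 + 111*(3 + (½)*12/3)) - 1*(-33292) = (4 + 111*(3 + (½)*12*(⅓))) + 33292 = (4 + 111*(3 + 2)) + 33292 = (4 + 111*5) + 33292 = (4 + 555) + 33292 = 559 + 33292 = 33851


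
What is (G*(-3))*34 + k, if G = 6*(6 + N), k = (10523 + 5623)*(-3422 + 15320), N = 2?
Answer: 192100212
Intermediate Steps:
k = 192105108 (k = 16146*11898 = 192105108)
G = 48 (G = 6*(6 + 2) = 6*8 = 48)
(G*(-3))*34 + k = (48*(-3))*34 + 192105108 = -144*34 + 192105108 = -4896 + 192105108 = 192100212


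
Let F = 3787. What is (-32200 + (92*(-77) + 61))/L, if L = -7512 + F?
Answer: 39223/3725 ≈ 10.530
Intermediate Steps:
L = -3725 (L = -7512 + 3787 = -3725)
(-32200 + (92*(-77) + 61))/L = (-32200 + (92*(-77) + 61))/(-3725) = (-32200 + (-7084 + 61))*(-1/3725) = (-32200 - 7023)*(-1/3725) = -39223*(-1/3725) = 39223/3725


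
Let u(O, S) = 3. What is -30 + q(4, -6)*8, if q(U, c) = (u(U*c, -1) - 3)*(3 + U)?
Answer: -30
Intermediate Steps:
q(U, c) = 0 (q(U, c) = (3 - 3)*(3 + U) = 0*(3 + U) = 0)
-30 + q(4, -6)*8 = -30 + 0*8 = -30 + 0 = -30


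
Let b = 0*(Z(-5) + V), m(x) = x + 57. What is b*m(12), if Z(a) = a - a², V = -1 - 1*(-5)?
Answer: 0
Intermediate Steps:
V = 4 (V = -1 + 5 = 4)
m(x) = 57 + x
b = 0 (b = 0*(-5*(1 - 1*(-5)) + 4) = 0*(-5*(1 + 5) + 4) = 0*(-5*6 + 4) = 0*(-30 + 4) = 0*(-26) = 0)
b*m(12) = 0*(57 + 12) = 0*69 = 0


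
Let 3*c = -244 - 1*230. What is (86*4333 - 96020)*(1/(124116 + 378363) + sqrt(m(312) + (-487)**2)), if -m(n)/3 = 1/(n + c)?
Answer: 92206/167493 + 138309*sqrt(5624699542)/77 ≈ 1.3471e+8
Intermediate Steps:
c = -158 (c = (-244 - 1*230)/3 = (-244 - 230)/3 = (1/3)*(-474) = -158)
m(n) = -3/(-158 + n) (m(n) = -3/(n - 158) = -3/(-158 + n))
(86*4333 - 96020)*(1/(124116 + 378363) + sqrt(m(312) + (-487)**2)) = (86*4333 - 96020)*(1/(124116 + 378363) + sqrt(-3/(-158 + 312) + (-487)**2)) = (372638 - 96020)*(1/502479 + sqrt(-3/154 + 237169)) = 276618*(1/502479 + sqrt(-3*1/154 + 237169)) = 276618*(1/502479 + sqrt(-3/154 + 237169)) = 276618*(1/502479 + sqrt(36524023/154)) = 276618*(1/502479 + sqrt(5624699542)/154) = 92206/167493 + 138309*sqrt(5624699542)/77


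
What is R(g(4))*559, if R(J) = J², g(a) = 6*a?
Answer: 321984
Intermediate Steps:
R(g(4))*559 = (6*4)²*559 = 24²*559 = 576*559 = 321984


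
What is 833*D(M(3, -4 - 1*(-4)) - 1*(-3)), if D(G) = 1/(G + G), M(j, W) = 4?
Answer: 119/2 ≈ 59.500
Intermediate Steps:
D(G) = 1/(2*G)
833*D(M(3, -4 - 1*(-4)) - 1*(-3)) = 833*(1/(2*(4 - 1*(-3)))) = 833*(1/(2*(4 + 3))) = 833*((½)/7) = 833*((½)*(⅐)) = 833*(1/14) = 119/2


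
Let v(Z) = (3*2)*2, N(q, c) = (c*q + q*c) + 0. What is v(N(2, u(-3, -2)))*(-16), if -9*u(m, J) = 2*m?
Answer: -192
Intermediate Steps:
u(m, J) = -2*m/9
N(q, c) = 2*c*q (N(q, c) = (c*q + c*q) + 0 = 2*c*q + 0 = 2*c*q)
v(Z) = 12 (v(Z) = 6*2 = 12)
v(N(2, u(-3, -2)))*(-16) = 12*(-16) = -192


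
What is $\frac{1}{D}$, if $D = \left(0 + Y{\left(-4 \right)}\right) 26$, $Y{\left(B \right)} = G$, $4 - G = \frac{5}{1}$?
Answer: $- \frac{1}{26} \approx -0.038462$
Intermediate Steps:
$G = -1$ ($G = 4 - \frac{5}{1} = 4 - 5 \cdot 1 = 4 - 5 = -1$)
$Y{\left(B \right)} = -1$
$D = -26$ ($D = \left(0 - 1\right) 26 = \left(-1\right) 26 = -26$)
$\frac{1}{D} = \frac{1}{-26} = - \frac{1}{26}$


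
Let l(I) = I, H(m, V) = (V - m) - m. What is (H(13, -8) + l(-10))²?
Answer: 1936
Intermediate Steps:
H(m, V) = V - 2*m
(H(13, -8) + l(-10))² = ((-8 - 2*13) - 10)² = ((-8 - 26) - 10)² = (-34 - 10)² = (-44)² = 1936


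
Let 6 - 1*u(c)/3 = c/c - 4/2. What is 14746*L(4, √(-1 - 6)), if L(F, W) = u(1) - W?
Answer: 309666 - 14746*I*√7 ≈ 3.0967e+5 - 39014.0*I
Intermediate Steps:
u(c) = 21 (u(c) = 18 - 3*(c/c - 4/2) = 18 - 3*(1 - 4*½) = 18 - 3*(1 - 2) = 18 - 3*(-1) = 18 + 3 = 21)
L(F, W) = 21 - W
14746*L(4, √(-1 - 6)) = 14746*(21 - √(-1 - 6)) = 14746*(21 - √(-7)) = 14746*(21 - I*√7) = 309666 - 14746*I*√7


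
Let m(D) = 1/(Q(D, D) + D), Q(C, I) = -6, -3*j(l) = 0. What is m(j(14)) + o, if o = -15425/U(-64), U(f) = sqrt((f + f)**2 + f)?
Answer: -1/6 - 3085*sqrt(255)/408 ≈ -120.91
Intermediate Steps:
j(l) = 0 (j(l) = -1/3*0 = 0)
U(f) = sqrt(f + 4*f**2) (U(f) = sqrt((2*f)**2 + f) = sqrt(4*f**2 + f) = sqrt(f + 4*f**2))
m(D) = 1/(-6 + D)
o = -3085*sqrt(255)/408 (o = -15425/(sqrt(-64*(1 + 4*(-64)))) = -15425/(sqrt(-64*(1 - 256))) = -15425/(sqrt(-64*(-255))) = -15425/(sqrt(16320)) = -15425/(8*sqrt(255)) = -15425*sqrt(255)/2040 = -3085*sqrt(255)/408 ≈ -120.74)
m(j(14)) + o = 1/(-6 + 0) - 3085*sqrt(255)/408 = 1/(-6) - 3085*sqrt(255)/408 = -1/6 - 3085*sqrt(255)/408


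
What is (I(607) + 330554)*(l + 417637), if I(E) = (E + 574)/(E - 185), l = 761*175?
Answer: 38417751432414/211 ≈ 1.8207e+11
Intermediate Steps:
l = 133175
I(E) = (574 + E)/(-185 + E)
(I(607) + 330554)*(l + 417637) = ((574 + 607)/(-185 + 607) + 330554)*(133175 + 417637) = (1181/422 + 330554)*550812 = (139494969/422)*550812 = 38417751432414/211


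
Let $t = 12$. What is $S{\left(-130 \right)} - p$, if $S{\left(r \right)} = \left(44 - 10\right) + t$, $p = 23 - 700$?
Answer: $723$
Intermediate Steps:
$p = -677$ ($p = 23 - 700 = -677$)
$S{\left(r \right)} = 46$ ($S{\left(r \right)} = \left(44 - 10\right) + 12 = 34 + 12 = 46$)
$S{\left(-130 \right)} - p = 46 - -677 = 46 + 677 = 723$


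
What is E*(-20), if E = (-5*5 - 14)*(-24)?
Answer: -18720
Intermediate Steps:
E = 936 (E = (-25 - 14)*(-24) = -39*(-24) = 936)
E*(-20) = 936*(-20) = -18720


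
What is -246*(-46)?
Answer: 11316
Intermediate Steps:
-246*(-46) = -1*(-11316) = 11316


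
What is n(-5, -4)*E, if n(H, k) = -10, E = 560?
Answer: -5600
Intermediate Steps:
n(-5, -4)*E = -10*560 = -5600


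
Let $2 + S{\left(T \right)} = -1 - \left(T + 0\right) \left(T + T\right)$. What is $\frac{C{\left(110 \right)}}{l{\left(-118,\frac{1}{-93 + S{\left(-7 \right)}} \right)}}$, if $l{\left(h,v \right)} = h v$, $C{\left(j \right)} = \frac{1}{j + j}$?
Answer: $\frac{97}{12980} \approx 0.007473$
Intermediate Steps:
$C{\left(j \right)} = \frac{1}{2 j}$
$S{\left(T \right)} = -3 - 2 T^{2}$ ($S{\left(T \right)} = -2 - \left(1 + \left(T + 0\right) \left(T + T\right)\right) = -2 - \left(1 + T 2 T\right) = -2 - \left(1 + 2 T^{2}\right) = -3 - 2 T^{2}$)
$\frac{C{\left(110 \right)}}{l{\left(-118,\frac{1}{-93 + S{\left(-7 \right)}} \right)}} = \frac{\frac{1}{2} \cdot \frac{1}{110}}{\left(-118\right) \frac{1}{-93 - \left(3 + 2 \left(-7\right)^{2}\right)}} = \frac{\frac{1}{2} \cdot \frac{1}{110}}{\left(-118\right) \frac{1}{-93 - 101}} = \frac{1}{220 \left(- \frac{118}{-93 - 101}\right)} = \frac{1}{220 \left(- \frac{118}{-194}\right)} = \frac{1}{220 \left(\left(-118\right) \left(- \frac{1}{194}\right)\right)} = \frac{1}{220 \cdot \frac{59}{97}} = \frac{1}{220} \cdot \frac{97}{59} = \frac{97}{12980}$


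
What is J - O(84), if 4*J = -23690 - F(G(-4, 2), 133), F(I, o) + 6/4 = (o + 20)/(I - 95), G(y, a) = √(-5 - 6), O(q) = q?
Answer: -24118983/4016 + 17*I*√11/4016 ≈ -6005.7 + 0.01404*I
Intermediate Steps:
G(y, a) = I*√11 (G(y, a) = √(-11) = I*√11)
F(I, o) = -3/2 + (20 + o)/(-95 + I) (F(I, o) = -3/2 + (o + 20)/(I - 95) = -3/2 + (20 + o)/(-95 + I))
J = -11845/2 - (591 - 3*I*√11)/(8*(-95 + I*√11)) (J = (-23690 - (325 - 3*I*√11 + 2*133)/(2*(-95 + I*√11)))/4 = (-23690 - (325 - 3*I*√11 + 266)/(2*(-95 + I*√11)))/4 = (-23690 - (591 - 3*I*√11)/(2*(-95 + I*√11)))/4 = -11845/2 - (591 - 3*I*√11)/(8*(-95 + I*√11)) ≈ -5921.7 + 0.01404*I)
J - O(84) = (-23781639/4016 + 17*I*√11/4016) - 1*84 = (-23781639/4016 + 17*I*√11/4016) - 84 = -24118983/4016 + 17*I*√11/4016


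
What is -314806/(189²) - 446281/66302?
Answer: -36813871013/2368373742 ≈ -15.544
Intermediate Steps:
-314806/(189²) - 446281/66302 = -314806/35721 - 446281*1/66302 = -314806*1/35721 - 446281/66302 = -314806/35721 - 446281/66302 = -36813871013/2368373742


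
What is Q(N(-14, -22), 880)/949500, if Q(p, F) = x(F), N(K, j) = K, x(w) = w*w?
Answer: 7744/9495 ≈ 0.81559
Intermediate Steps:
x(w) = w²
Q(p, F) = F²
Q(N(-14, -22), 880)/949500 = 880²/949500 = 774400*(1/949500) = 7744/9495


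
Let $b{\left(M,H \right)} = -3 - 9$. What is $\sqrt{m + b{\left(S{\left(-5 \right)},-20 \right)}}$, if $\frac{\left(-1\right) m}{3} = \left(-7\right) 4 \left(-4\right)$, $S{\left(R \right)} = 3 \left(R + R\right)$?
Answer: $2 i \sqrt{87} \approx 18.655 i$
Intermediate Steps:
$S{\left(R \right)} = 6 R$ ($S{\left(R \right)} = 3 \cdot 2 R = 6 R$)
$b{\left(M,H \right)} = -12$
$m = -336$ ($m = - 3 \left(-7\right) 4 \left(-4\right) = - 3 \left(\left(-28\right) \left(-4\right)\right) = \left(-3\right) 112 = -336$)
$\sqrt{m + b{\left(S{\left(-5 \right)},-20 \right)}} = \sqrt{-336 - 12} = \sqrt{-348} = 2 i \sqrt{87}$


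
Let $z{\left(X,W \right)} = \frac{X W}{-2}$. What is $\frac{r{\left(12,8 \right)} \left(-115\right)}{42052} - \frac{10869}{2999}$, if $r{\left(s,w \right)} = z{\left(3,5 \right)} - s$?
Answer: $- \frac{900675861}{252227896} \approx -3.5709$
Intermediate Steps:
$z{\left(X,W \right)} = - \frac{W X}{2}$ ($z{\left(X,W \right)} = W X \left(- \frac{1}{2}\right) = - \frac{W X}{2}$)
$r{\left(s,w \right)} = - \frac{15}{2} - s$ ($r{\left(s,w \right)} = \left(- \frac{1}{2}\right) 5 \cdot 3 - s = - \frac{15}{2} - s$)
$\frac{r{\left(12,8 \right)} \left(-115\right)}{42052} - \frac{10869}{2999} = \frac{\left(- \frac{15}{2} - 12\right) \left(-115\right)}{42052} - \frac{10869}{2999} = \left(- \frac{15}{2} - 12\right) \left(-115\right) \frac{1}{42052} - \frac{10869}{2999} = \left(- \frac{39}{2}\right) \left(-115\right) \frac{1}{42052} - \frac{10869}{2999} = \frac{4485}{2} \cdot \frac{1}{42052} - \frac{10869}{2999} = \frac{4485}{84104} - \frac{10869}{2999} = - \frac{900675861}{252227896}$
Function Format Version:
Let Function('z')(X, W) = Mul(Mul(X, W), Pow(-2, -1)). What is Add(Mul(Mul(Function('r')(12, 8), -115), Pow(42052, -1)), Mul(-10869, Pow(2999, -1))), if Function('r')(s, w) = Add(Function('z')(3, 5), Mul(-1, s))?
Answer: Rational(-900675861, 252227896) ≈ -3.5709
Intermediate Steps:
Function('z')(X, W) = Mul(Rational(-1, 2), W, X) (Function('z')(X, W) = Mul(Mul(W, X), Rational(-1, 2)) = Mul(Rational(-1, 2), W, X))
Function('r')(s, w) = Add(Rational(-15, 2), Mul(-1, s)) (Function('r')(s, w) = Add(Mul(Rational(-1, 2), 5, 3), Mul(-1, s)) = Add(Rational(-15, 2), Mul(-1, s)))
Add(Mul(Mul(Function('r')(12, 8), -115), Pow(42052, -1)), Mul(-10869, Pow(2999, -1))) = Add(Mul(Mul(Add(Rational(-15, 2), Mul(-1, 12)), -115), Pow(42052, -1)), Mul(-10869, Pow(2999, -1))) = Add(Mul(Mul(Add(Rational(-15, 2), -12), -115), Rational(1, 42052)), Mul(-10869, Rational(1, 2999))) = Add(Mul(Mul(Rational(-39, 2), -115), Rational(1, 42052)), Rational(-10869, 2999)) = Add(Mul(Rational(4485, 2), Rational(1, 42052)), Rational(-10869, 2999)) = Add(Rational(4485, 84104), Rational(-10869, 2999)) = Rational(-900675861, 252227896)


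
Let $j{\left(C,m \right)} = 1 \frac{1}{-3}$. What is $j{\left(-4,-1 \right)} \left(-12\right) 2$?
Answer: $8$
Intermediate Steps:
$j{\left(C,m \right)} = - \frac{1}{3}$ ($j{\left(C,m \right)} = 1 \left(- \frac{1}{3}\right) = - \frac{1}{3}$)
$j{\left(-4,-1 \right)} \left(-12\right) 2 = \left(- \frac{1}{3}\right) \left(-12\right) 2 = 4 \cdot 2 = 8$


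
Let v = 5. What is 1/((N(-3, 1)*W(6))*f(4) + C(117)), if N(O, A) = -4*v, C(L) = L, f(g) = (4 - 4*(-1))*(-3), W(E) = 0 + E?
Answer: 1/2997 ≈ 0.00033367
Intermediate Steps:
W(E) = E
f(g) = -24 (f(g) = (4 + 4)*(-3) = 8*(-3) = -24)
N(O, A) = -20 (N(O, A) = -4*5 = -20)
1/((N(-3, 1)*W(6))*f(4) + C(117)) = 1/(-20*6*(-24) + 117) = 1/(-120*(-24) + 117) = 1/(2880 + 117) = 1/2997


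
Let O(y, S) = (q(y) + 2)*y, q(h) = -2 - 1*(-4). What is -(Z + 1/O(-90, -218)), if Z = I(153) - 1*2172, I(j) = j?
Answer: 726841/360 ≈ 2019.0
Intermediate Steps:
q(h) = 2 (q(h) = -2 + 4 = 2)
O(y, S) = 4*y (O(y, S) = (2 + 2)*y = 4*y)
Z = -2019 (Z = 153 - 1*2172 = 153 - 2172 = -2019)
-(Z + 1/O(-90, -218)) = -(-2019 + 1/(4*(-90))) = -(-2019 + 1/(-360)) = -(-2019 - 1/360) = -1*(-726841/360) = 726841/360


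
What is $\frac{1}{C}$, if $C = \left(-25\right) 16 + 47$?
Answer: $- \frac{1}{353} \approx -0.0028329$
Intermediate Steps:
$C = -353$ ($C = -400 + 47 = -353$)
$\frac{1}{C} = \frac{1}{-353} = - \frac{1}{353}$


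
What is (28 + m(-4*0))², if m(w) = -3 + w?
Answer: 625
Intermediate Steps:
(28 + m(-4*0))² = (28 + (-3 - 4*0))² = (28 + (-3 + 0))² = (28 - 3)² = 25² = 625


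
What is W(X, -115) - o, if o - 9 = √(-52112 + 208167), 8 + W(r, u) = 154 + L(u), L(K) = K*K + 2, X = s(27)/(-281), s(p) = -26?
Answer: 13364 - 23*√295 ≈ 12969.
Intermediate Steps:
X = 26/281 (X = -26/(-281) = -26*(-1/281) = 26/281 ≈ 0.092527)
L(K) = 2 + K² (L(K) = K² + 2 = 2 + K²)
W(r, u) = 148 + u² (W(r, u) = -8 + (154 + (2 + u²)) = -8 + (156 + u²) = 148 + u²)
o = 9 + 23*√295 (o = 9 + √(-52112 + 208167) = 9 + √156055 = 9 + 23*√295 ≈ 404.04)
W(X, -115) - o = (148 + (-115)²) - (9 + 23*√295) = (148 + 13225) + (-9 - 23*√295) = 13373 + (-9 - 23*√295) = 13364 - 23*√295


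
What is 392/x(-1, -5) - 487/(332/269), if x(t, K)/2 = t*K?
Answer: -589943/1660 ≈ -355.39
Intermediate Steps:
x(t, K) = 2*K*t (x(t, K) = 2*(t*K) = 2*(K*t) = 2*K*t)
392/x(-1, -5) - 487/(332/269) = 392/((2*(-5)*(-1))) - 487/(332/269) = 392/10 - 487/(332*(1/269)) = 392*(⅒) - 487/332/269 = 196/5 - 487*269/332 = 196/5 - 131003/332 = -589943/1660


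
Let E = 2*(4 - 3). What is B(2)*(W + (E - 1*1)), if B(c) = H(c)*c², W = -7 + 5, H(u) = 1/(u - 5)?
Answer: 4/3 ≈ 1.3333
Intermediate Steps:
H(u) = 1/(-5 + u)
E = 2 (E = 2*1 = 2)
W = -2
B(c) = c²/(-5 + c)
B(2)*(W + (E - 1*1)) = (2²/(-5 + 2))*(-2 + (2 - 1*1)) = (4/(-3))*(-2 + (2 - 1)) = (4*(-⅓))*(-2 + 1) = -4/3*(-1) = 4/3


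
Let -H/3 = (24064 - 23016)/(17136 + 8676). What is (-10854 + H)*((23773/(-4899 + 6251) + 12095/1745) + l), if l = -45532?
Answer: 62665725103158142/126868131 ≈ 4.9394e+8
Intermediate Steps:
H = -262/2151 (H = -3*(24064 - 23016)/(17136 + 8676) = -3144/25812 = -3*262/6453 = -262/2151 ≈ -0.12180)
(-10854 + H)*((23773/(-4899 + 6251) + 12095/1745) + l) = (-10854 - 262/2151)*((23773/(-4899 + 6251) + 12095/1745) - 45532) = -23347216*((23773/1352 + 12095*(1/1745)) - 45532)/2151 = -23347216*((23773*(1/1352) + 2419/349) - 45532)/2151 = -23347216*((23773/1352 + 2419/349) - 45532)/2151 = -23347216*(11567265/471848 - 45532)/2151 = -23347216/2151*(-21472615871/471848) = 62665725103158142/126868131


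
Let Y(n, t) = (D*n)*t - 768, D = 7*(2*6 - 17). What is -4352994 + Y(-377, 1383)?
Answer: 13894923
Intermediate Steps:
D = -35 (D = 7*(12 - 17) = 7*(-5) = -35)
Y(n, t) = -768 - 35*n*t (Y(n, t) = (-35*n)*t - 768 = -35*n*t - 768 = -768 - 35*n*t)
-4352994 + Y(-377, 1383) = -4352994 + (-768 - 35*(-377)*1383) = -4352994 + (-768 + 18248685) = -4352994 + 18247917 = 13894923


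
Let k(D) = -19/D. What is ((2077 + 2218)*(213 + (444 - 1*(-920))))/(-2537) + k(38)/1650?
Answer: -22351612037/8372100 ≈ -2669.8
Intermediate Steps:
((2077 + 2218)*(213 + (444 - 1*(-920))))/(-2537) + k(38)/1650 = ((2077 + 2218)*(213 + (444 - 1*(-920))))/(-2537) - 19/38/1650 = (4295*(213 + (444 + 920)))*(-1/2537) - 19*1/38*(1/1650) = (4295*(213 + 1364))*(-1/2537) - ½*1/1650 = (4295*1577)*(-1/2537) - 1/3300 = 6773215*(-1/2537) - 1/3300 = -6773215/2537 - 1/3300 = -22351612037/8372100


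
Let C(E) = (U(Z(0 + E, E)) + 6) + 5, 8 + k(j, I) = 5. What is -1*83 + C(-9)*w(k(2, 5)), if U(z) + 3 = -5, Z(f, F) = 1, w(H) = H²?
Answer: -56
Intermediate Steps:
k(j, I) = -3 (k(j, I) = -8 + 5 = -3)
U(z) = -8 (U(z) = -3 - 5 = -8)
C(E) = 3 (C(E) = (-8 + 6) + 5 = -2 + 5 = 3)
-1*83 + C(-9)*w(k(2, 5)) = -1*83 + 3*(-3)² = -83 + 3*9 = -83 + 27 = -56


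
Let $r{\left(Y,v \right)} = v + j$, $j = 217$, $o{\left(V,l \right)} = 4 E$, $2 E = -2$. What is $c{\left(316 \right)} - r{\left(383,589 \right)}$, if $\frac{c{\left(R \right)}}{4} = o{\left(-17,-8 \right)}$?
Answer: $-822$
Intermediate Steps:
$E = -1$ ($E = \frac{1}{2} \left(-2\right) = -1$)
$o{\left(V,l \right)} = -4$ ($o{\left(V,l \right)} = 4 \left(-1\right) = -4$)
$c{\left(R \right)} = -16$ ($c{\left(R \right)} = 4 \left(-4\right) = -16$)
$r{\left(Y,v \right)} = 217 + v$ ($r{\left(Y,v \right)} = v + 217 = 217 + v$)
$c{\left(316 \right)} - r{\left(383,589 \right)} = -16 - \left(217 + 589\right) = -16 - 806 = -822$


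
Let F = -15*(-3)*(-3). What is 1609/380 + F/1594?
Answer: 1256723/302860 ≈ 4.1495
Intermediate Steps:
F = -135 (F = 45*(-3) = -135)
1609/380 + F/1594 = 1609/380 - 135/1594 = 1256723/302860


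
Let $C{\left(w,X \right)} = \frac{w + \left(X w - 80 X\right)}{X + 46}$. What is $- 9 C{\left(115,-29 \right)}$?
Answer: $\frac{8100}{17} \approx 476.47$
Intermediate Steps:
$C{\left(w,X \right)} = \frac{w - 80 X + X w}{46 + X}$ ($C{\left(w,X \right)} = \frac{w + \left(- 80 X + X w\right)}{46 + X} = \frac{w - 80 X + X w}{46 + X}$)
$- 9 C{\left(115,-29 \right)} = - 9 \frac{115 - -2320 - 3335}{46 - 29} = - 9 \frac{115 + 2320 - 3335}{17} = - 9 \cdot \frac{1}{17} \left(-900\right) = \left(-9\right) \left(- \frac{900}{17}\right) = \frac{8100}{17}$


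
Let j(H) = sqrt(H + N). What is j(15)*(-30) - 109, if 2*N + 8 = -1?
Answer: -109 - 15*sqrt(42) ≈ -206.21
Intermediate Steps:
N = -9/2 (N = -4 + (1/2)*(-1) = -4 - 1/2 = -9/2 ≈ -4.5000)
j(H) = sqrt(-9/2 + H) (j(H) = sqrt(H - 9/2) = sqrt(-9/2 + H))
j(15)*(-30) - 109 = (sqrt(-18 + 4*15)/2)*(-30) - 109 = (sqrt(-18 + 60)/2)*(-30) - 109 = (sqrt(42)/2)*(-30) - 109 = -15*sqrt(42) - 109 = -109 - 15*sqrt(42)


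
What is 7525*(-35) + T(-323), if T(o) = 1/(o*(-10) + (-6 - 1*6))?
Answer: -847540749/3218 ≈ -2.6338e+5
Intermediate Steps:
T(o) = 1/(-12 - 10*o) (T(o) = 1/(-10*o + (-6 - 6)) = 1/(-10*o - 12) = 1/(-12 - 10*o))
7525*(-35) + T(-323) = 7525*(-35) - 1/(12 + 10*(-323)) = -263375 - 1/(12 - 3230) = -263375 - 1/(-3218) = -263375 - 1*(-1/3218) = -263375 + 1/3218 = -847540749/3218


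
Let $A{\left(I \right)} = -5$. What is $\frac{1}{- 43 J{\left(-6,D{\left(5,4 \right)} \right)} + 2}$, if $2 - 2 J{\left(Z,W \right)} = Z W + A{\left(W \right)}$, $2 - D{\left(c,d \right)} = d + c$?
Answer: $\frac{2}{1509} \approx 0.0013254$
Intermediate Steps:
$D{\left(c,d \right)} = 2 - c - d$ ($D{\left(c,d \right)} = 2 - \left(d + c\right) = 2 - \left(c + d\right) = 2 - c - d$)
$J{\left(Z,W \right)} = \frac{7}{2} - \frac{W Z}{2}$ ($J{\left(Z,W \right)} = 1 - \frac{Z W - 5}{2} = 1 - \frac{W Z - 5}{2} = 1 - \frac{-5 + W Z}{2} = 1 - \left(- \frac{5}{2} + \frac{W Z}{2}\right) = \frac{7}{2} - \frac{W Z}{2}$)
$\frac{1}{- 43 J{\left(-6,D{\left(5,4 \right)} \right)} + 2} = \frac{1}{- 43 \left(\frac{7}{2} - \frac{1}{2} \left(2 - 5 - 4\right) \left(-6\right)\right) + 2} = \frac{1}{- 43 \left(\frac{7}{2} - \left(- \frac{7}{2}\right) \left(-6\right)\right) + 2} = \frac{1}{- 43 \left(\frac{7}{2} - 21\right) + 2} = \frac{1}{\left(-43\right) \left(- \frac{35}{2}\right) + 2} = \frac{1}{\frac{1505}{2} + 2} = \frac{1}{\frac{1509}{2}} = \frac{2}{1509}$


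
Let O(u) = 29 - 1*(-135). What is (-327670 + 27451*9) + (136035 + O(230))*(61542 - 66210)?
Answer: -635857543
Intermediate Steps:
O(u) = 164 (O(u) = 29 + 135 = 164)
(-327670 + 27451*9) + (136035 + O(230))*(61542 - 66210) = (-327670 + 27451*9) + (136035 + 164)*(61542 - 66210) = (-327670 + 247059) + 136199*(-4668) = -80611 - 635776932 = -635857543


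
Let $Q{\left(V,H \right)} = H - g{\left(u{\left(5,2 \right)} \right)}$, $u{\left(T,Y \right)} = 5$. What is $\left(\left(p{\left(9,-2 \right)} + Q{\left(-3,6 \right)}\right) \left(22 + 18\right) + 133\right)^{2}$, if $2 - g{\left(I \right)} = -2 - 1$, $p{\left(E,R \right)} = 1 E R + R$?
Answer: $393129$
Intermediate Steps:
$p{\left(E,R \right)} = R + E R$ ($p{\left(E,R \right)} = E R + R = R + E R$)
$g{\left(I \right)} = 5$ ($g{\left(I \right)} = 2 - \left(-2 - 1\right) = 2 - -3 = 2 + 3 = 5$)
$Q{\left(V,H \right)} = -5 + H$ ($Q{\left(V,H \right)} = H - 5 = -5 + H$)
$\left(\left(p{\left(9,-2 \right)} + Q{\left(-3,6 \right)}\right) \left(22 + 18\right) + 133\right)^{2} = \left(\left(- 2 \left(1 + 9\right) + \left(-5 + 6\right)\right) \left(22 + 18\right) + 133\right)^{2} = \left(\left(\left(-2\right) 10 + 1\right) 40 + 133\right)^{2} = \left(\left(-20 + 1\right) 40 + 133\right)^{2} = \left(\left(-19\right) 40 + 133\right)^{2} = \left(-760 + 133\right)^{2} = \left(-627\right)^{2} = 393129$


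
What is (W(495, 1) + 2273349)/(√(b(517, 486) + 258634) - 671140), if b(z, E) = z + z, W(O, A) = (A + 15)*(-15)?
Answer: -381393593565/112607159983 - 6819327*√7213/225214319966 ≈ -3.3895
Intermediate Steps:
W(O, A) = -225 - 15*A (W(O, A) = (15 + A)*(-15) = -225 - 15*A)
b(z, E) = 2*z
(W(495, 1) + 2273349)/(√(b(517, 486) + 258634) - 671140) = ((-225 - 15*1) + 2273349)/(√(2*517 + 258634) - 671140) = ((-225 - 15) + 2273349)/(√(1034 + 258634) - 671140) = (-240 + 2273349)/(√259668 - 671140) = 2273109/(6*√7213 - 671140) = 2273109/(-671140 + 6*√7213)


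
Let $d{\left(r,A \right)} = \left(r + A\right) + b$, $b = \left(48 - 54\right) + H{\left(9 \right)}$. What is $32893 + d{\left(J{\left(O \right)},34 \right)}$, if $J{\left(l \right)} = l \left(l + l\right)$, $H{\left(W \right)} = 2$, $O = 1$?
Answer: $32925$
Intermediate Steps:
$J{\left(l \right)} = 2 l^{2}$ ($J{\left(l \right)} = l 2 l = 2 l^{2}$)
$b = -4$ ($b = \left(48 - 54\right) + 2 = -6 + 2 = -4$)
$d{\left(r,A \right)} = -4 + A + r$ ($d{\left(r,A \right)} = \left(r + A\right) - 4 = \left(A + r\right) - 4 = -4 + A + r$)
$32893 + d{\left(J{\left(O \right)},34 \right)} = 32893 + \left(-4 + 34 + 2 \cdot 1^{2}\right) = 32893 + \left(-4 + 34 + 2 \cdot 1\right) = 32893 + \left(-4 + 34 + 2\right) = 32893 + 32 = 32925$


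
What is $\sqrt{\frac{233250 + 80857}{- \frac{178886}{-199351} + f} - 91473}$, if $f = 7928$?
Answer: $\frac{i \sqrt{228437407619624123268110}}{1580633614} \approx 302.38 i$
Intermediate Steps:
$\sqrt{\frac{233250 + 80857}{- \frac{178886}{-199351} + f} - 91473} = \sqrt{\frac{233250 + 80857}{- \frac{178886}{-199351} + 7928} - 91473} = \sqrt{\frac{314107}{\left(-178886\right) \left(- \frac{1}{199351}\right) + 7928} - 91473} = \sqrt{\frac{314107}{\frac{178886}{199351} + 7928} - 91473} = \sqrt{\frac{314107}{\frac{1580633614}{199351}} - 91473} = \sqrt{314107 \cdot \frac{199351}{1580633614} - 91473} = \sqrt{\frac{62617544557}{1580633614} - 91473} = \sqrt{- \frac{144522681028865}{1580633614}} = \frac{i \sqrt{228437407619624123268110}}{1580633614}$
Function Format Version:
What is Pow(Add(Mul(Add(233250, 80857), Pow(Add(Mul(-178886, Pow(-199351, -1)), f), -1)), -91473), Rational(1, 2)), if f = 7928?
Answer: Mul(Rational(1, 1580633614), I, Pow(228437407619624123268110, Rational(1, 2))) ≈ Mul(302.38, I)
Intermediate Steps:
Pow(Add(Mul(Add(233250, 80857), Pow(Add(Mul(-178886, Pow(-199351, -1)), f), -1)), -91473), Rational(1, 2)) = Pow(Add(Mul(Add(233250, 80857), Pow(Add(Mul(-178886, Pow(-199351, -1)), 7928), -1)), -91473), Rational(1, 2)) = Pow(Add(Mul(314107, Pow(Add(Mul(-178886, Rational(-1, 199351)), 7928), -1)), -91473), Rational(1, 2)) = Pow(Add(Mul(314107, Pow(Add(Rational(178886, 199351), 7928), -1)), -91473), Rational(1, 2)) = Pow(Add(Mul(314107, Pow(Rational(1580633614, 199351), -1)), -91473), Rational(1, 2)) = Pow(Add(Mul(314107, Rational(199351, 1580633614)), -91473), Rational(1, 2)) = Pow(Add(Rational(62617544557, 1580633614), -91473), Rational(1, 2)) = Pow(Rational(-144522681028865, 1580633614), Rational(1, 2)) = Mul(Rational(1, 1580633614), I, Pow(228437407619624123268110, Rational(1, 2)))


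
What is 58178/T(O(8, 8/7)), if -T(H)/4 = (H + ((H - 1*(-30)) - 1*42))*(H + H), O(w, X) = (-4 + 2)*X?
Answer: -1425361/7424 ≈ -191.99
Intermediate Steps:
O(w, X) = -2*X
T(H) = -8*H*(-12 + 2*H) (T(H) = -4*(H + ((H - 1*(-30)) - 1*42))*(H + H) = -4*(H + ((H + 30) - 42))*2*H = -4*(H + ((30 + H) - 42))*2*H = -4*(H + (-12 + H))*2*H = -4*(-12 + 2*H)*2*H = -8*H*(-12 + 2*H))
58178/T(O(8, 8/7)) = 58178/((16*(-16/7)*(6 - (-2)*8/7))) = 58178/((16*(-16/7)*(6 - (-2)*8*(⅐)))) = 58178/((16*(-2*8/7)*(6 - (-2)*8/7))) = 58178/((16*(-16/7)*(6 - 1*(-16/7)))) = 58178/((16*(-16/7)*(6 + 16/7))) = 58178/((16*(-16/7)*(58/7))) = 58178/(-14848/49) = 58178*(-49/14848) = -1425361/7424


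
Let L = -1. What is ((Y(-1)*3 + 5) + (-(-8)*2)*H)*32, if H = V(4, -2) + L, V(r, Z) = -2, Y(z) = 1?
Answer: -1280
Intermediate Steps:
H = -3 (H = -2 - 1 = -3)
((Y(-1)*3 + 5) + (-(-8)*2)*H)*32 = ((1*3 + 5) - (-8)*2*(-3))*32 = ((3 + 5) - 4*(-4)*(-3))*32 = (8 + 16*(-3))*32 = (8 - 48)*32 = -40*32 = -1280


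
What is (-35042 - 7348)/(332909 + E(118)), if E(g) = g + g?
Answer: -8478/66629 ≈ -0.12724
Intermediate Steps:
E(g) = 2*g
(-35042 - 7348)/(332909 + E(118)) = (-35042 - 7348)/(332909 + 2*118) = -42390/(332909 + 236) = -42390/333145 = -42390*1/333145 = -8478/66629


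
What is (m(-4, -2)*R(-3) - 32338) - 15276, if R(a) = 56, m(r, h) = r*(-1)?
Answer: -47390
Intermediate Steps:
m(r, h) = -r
(m(-4, -2)*R(-3) - 32338) - 15276 = (-1*(-4)*56 - 32338) - 15276 = (4*56 - 32338) - 15276 = (224 - 32338) - 15276 = -32114 - 15276 = -47390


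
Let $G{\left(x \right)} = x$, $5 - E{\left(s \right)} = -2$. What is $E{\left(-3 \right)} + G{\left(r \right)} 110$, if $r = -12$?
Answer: $-1313$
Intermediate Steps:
$E{\left(s \right)} = 7$ ($E{\left(s \right)} = 5 - -2 = 5 + 2 = 7$)
$E{\left(-3 \right)} + G{\left(r \right)} 110 = 7 - 1320 = -1313$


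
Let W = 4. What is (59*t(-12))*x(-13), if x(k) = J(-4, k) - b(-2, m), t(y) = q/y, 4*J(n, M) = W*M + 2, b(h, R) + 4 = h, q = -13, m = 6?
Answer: -9971/24 ≈ -415.46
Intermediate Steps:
b(h, R) = -4 + h
J(n, M) = ½ + M (J(n, M) = (4*M + 2)/4 = (2 + 4*M)/4 = ½ + M)
t(y) = -13/y
x(k) = 13/2 + k (x(k) = (½ + k) - (-4 - 2) = (½ + k) - 1*(-6) = (½ + k) + 6 = 13/2 + k)
(59*t(-12))*x(-13) = (59*(-13/(-12)))*(13/2 - 13) = (59*(-13*(-1/12)))*(-13/2) = (59*(13/12))*(-13/2) = (767/12)*(-13/2) = -9971/24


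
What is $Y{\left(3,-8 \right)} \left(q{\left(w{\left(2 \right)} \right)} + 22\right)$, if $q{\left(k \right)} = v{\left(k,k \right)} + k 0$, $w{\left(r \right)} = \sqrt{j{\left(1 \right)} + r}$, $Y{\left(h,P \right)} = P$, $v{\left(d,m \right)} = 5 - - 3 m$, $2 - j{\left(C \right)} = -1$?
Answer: $-216 - 24 \sqrt{5} \approx -269.67$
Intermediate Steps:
$j{\left(C \right)} = 3$ ($j{\left(C \right)} = 2 - -1 = 2 + 1 = 3$)
$v{\left(d,m \right)} = 5 + 3 m$
$w{\left(r \right)} = \sqrt{3 + r}$
$q{\left(k \right)} = 5 + 3 k$ ($q{\left(k \right)} = \left(5 + 3 k\right) + k 0 = \left(5 + 3 k\right) + 0 = 5 + 3 k$)
$Y{\left(3,-8 \right)} \left(q{\left(w{\left(2 \right)} \right)} + 22\right) = - 8 \left(\left(5 + 3 \sqrt{3 + 2}\right) + 22\right) = - 8 \left(\left(5 + 3 \sqrt{5}\right) + 22\right) = - 8 \left(27 + 3 \sqrt{5}\right) = -216 - 24 \sqrt{5}$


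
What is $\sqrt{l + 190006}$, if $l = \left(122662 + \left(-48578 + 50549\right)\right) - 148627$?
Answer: $154 \sqrt{7} \approx 407.45$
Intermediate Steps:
$l = -23994$ ($l = \left(122662 + 1971\right) - 148627 = 124633 - 148627 = -23994$)
$\sqrt{l + 190006} = \sqrt{-23994 + 190006} = \sqrt{166012} = 154 \sqrt{7}$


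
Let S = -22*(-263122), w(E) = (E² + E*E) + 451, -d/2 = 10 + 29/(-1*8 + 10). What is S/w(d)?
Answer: 5788684/5253 ≈ 1102.0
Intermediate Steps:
d = -49 (d = -2*(10 + 29/(-1*8 + 10)) = -2*(10 + 29/(-8 + 10)) = -2*(10 + 29/2) = -2*49/2 = -49)
w(E) = 451 + 2*E² (w(E) = (E² + E²) + 451 = 2*E² + 451 = 451 + 2*E²)
S = 5788684
S/w(d) = 5788684/(451 + 2*(-49)²) = 5788684/(451 + 2*2401) = 5788684/(451 + 4802) = 5788684/5253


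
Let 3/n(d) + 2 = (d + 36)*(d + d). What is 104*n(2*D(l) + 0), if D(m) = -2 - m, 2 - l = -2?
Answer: -156/289 ≈ -0.53979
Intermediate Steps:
l = 4 (l = 2 - 1*(-2) = 2 + 2 = 4)
n(d) = 3/(-2 + 2*d*(36 + d)) (n(d) = 3/(-2 + (d + 36)*(d + d)) = 3/(-2 + (36 + d)*(2*d)) = 3/(-2 + 2*d*(36 + d)))
104*n(2*D(l) + 0) = 104*(3/(2*(-1 + (2*(-2 - 1*4) + 0)² + 36*(2*(-2 - 1*4) + 0)))) = 104*(3/(2*(-1 + (2*(-2 - 4) + 0)² + 36*(2*(-2 - 4) + 0)))) = 104*(3/(2*(-1 + (2*(-6) + 0)² + 36*(2*(-6) + 0)))) = 104*(3/(2*(-1 + (-12 + 0)² + 36*(-12 + 0)))) = 104*(3/(2*(-1 + (-12)² + 36*(-12)))) = 104*(3/(2*(-1 + 144 - 432))) = 104*((3/2)/(-289)) = 104*((3/2)*(-1/289)) = 104*(-3/578) = -156/289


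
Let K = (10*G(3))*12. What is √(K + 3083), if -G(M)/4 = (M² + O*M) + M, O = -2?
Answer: √203 ≈ 14.248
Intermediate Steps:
G(M) = -4*M² + 4*M (G(M) = -4*((M² - 2*M) + M) = -4*(M² - M) = -4*M² + 4*M)
K = -2880 (K = (10*(4*3*(1 - 1*3)))*12 = (10*(4*3*(1 - 3)))*12 = (10*(4*3*(-2)))*12 = (10*(-24))*12 = -240*12 = -2880)
√(K + 3083) = √(-2880 + 3083) = √203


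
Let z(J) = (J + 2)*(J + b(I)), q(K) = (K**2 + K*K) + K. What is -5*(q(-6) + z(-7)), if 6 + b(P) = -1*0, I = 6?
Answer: -655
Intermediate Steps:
b(P) = -6 (b(P) = -6 - 1*0 = -6 + 0 = -6)
q(K) = K + 2*K**2 (q(K) = (K**2 + K**2) + K = 2*K**2 + K = K + 2*K**2)
z(J) = (-6 + J)*(2 + J) (z(J) = (J + 2)*(J - 6) = (2 + J)*(-6 + J) = (-6 + J)*(2 + J))
-5*(q(-6) + z(-7)) = -5*(-6*(1 + 2*(-6)) + (-12 + (-7)**2 - 4*(-7))) = -5*(-6*(1 - 12) + (-12 + 49 + 28)) = -5*(-6*(-11) + 65) = -5*(66 + 65) = -5*131 = -655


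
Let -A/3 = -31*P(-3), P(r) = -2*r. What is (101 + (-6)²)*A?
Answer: 76446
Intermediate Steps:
A = 558 (A = -(-93)*(-2*(-3)) = -(-93)*6 = -3*(-186) = 558)
(101 + (-6)²)*A = (101 + (-6)²)*558 = (101 + 36)*558 = 137*558 = 76446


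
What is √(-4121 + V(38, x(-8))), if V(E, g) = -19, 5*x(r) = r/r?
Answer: 6*I*√115 ≈ 64.343*I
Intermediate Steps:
x(r) = ⅕ (x(r) = (r/r)/5 = (⅕)*1 = ⅕)
√(-4121 + V(38, x(-8))) = √(-4121 - 19) = √(-4140) = 6*I*√115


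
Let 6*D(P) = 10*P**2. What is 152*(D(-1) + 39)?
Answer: 18544/3 ≈ 6181.3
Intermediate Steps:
D(P) = 5*P**2/3 (D(P) = (10*P**2)/6 = 5*P**2/3)
152*(D(-1) + 39) = 152*((5/3)*(-1)**2 + 39) = 152*((5/3)*1 + 39) = 152*(5/3 + 39) = 152*(122/3) = 18544/3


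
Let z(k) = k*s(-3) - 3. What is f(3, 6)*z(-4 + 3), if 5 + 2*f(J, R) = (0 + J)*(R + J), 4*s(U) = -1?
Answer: -121/4 ≈ -30.250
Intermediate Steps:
s(U) = -¼ (s(U) = (¼)*(-1) = -¼)
f(J, R) = -5/2 + J*(J + R)/2 (f(J, R) = -5/2 + ((0 + J)*(R + J))/2 = -5/2 + (J*(J + R))/2 = -5/2 + J*(J + R)/2)
z(k) = -3 - k/4 (z(k) = k*(-¼) - 3 = -k/4 - 3 = -3 - k/4)
f(3, 6)*z(-4 + 3) = (-5/2 + (½)*3² + (½)*3*6)*(-3 - (-4 + 3)/4) = (-5/2 + (½)*9 + 9)*(-3 - ¼*(-1)) = (-5/2 + 9/2 + 9)*(-3 + ¼) = 11*(-11/4) = -121/4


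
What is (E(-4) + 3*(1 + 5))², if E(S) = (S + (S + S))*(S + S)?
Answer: 12996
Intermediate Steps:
E(S) = 6*S² (E(S) = (S + 2*S)*(2*S) = (3*S)*(2*S) = 6*S²)
(E(-4) + 3*(1 + 5))² = (6*(-4)² + 3*(1 + 5))² = (6*16 + 3*6)² = (96 + 18)² = 114² = 12996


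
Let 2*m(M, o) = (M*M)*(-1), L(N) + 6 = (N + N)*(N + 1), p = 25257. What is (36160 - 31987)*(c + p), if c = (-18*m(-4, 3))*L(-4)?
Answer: 116213877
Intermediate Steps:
L(N) = -6 + 2*N*(1 + N) (L(N) = -6 + (N + N)*(N + 1) = -6 + (2*N)*(1 + N) = -6 + 2*N*(1 + N))
m(M, o) = -M**2/2 (m(M, o) = ((M*M)*(-1))/2 = (M**2*(-1))/2 = (-M**2)/2 = -M**2/2)
c = 2592 (c = (-(-9)*(-4)**2)*(-6 + 2*(-4) + 2*(-4)**2) = (-(-9)*16)*(-6 - 8 + 2*16) = (-18*(-8))*(-6 - 8 + 32) = 144*18 = 2592)
(36160 - 31987)*(c + p) = (36160 - 31987)*(2592 + 25257) = 4173*27849 = 116213877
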